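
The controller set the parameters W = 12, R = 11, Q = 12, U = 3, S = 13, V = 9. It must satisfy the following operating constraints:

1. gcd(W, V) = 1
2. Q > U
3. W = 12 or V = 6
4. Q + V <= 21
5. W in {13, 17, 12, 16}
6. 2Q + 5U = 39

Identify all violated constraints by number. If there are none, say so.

1. gcd(12, 9) = 3, not 1 — violated.
2. Q = 12, U = 3; 12 > 3 — satisfied.
3. W = 12 = 12 (first disjunct) — satisfied.
4. Q + V = 12 + 9 = 21; 21 ≤ 21 — satisfied.
5. W = 12 is in {13, 17, 12, 16} — satisfied.
6. 2Q + 5U = 2(12) + 5(3) = 39 — satisfied.

Constraint 1 is violated.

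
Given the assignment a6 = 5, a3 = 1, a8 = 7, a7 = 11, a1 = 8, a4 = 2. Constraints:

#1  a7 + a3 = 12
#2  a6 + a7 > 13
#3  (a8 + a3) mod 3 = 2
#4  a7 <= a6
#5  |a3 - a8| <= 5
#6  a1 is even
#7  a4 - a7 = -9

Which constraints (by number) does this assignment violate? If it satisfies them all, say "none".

#1 a7 + a3 = 11 + 1 = 12 — holds.
#2 a6 + a7 = 5 + 11 = 16; 16 > 13 — holds.
#3 a8 + a3 = 8; 8 mod 3 = 2 — holds.
#4 a7 = 11, a6 = 5; 11 > 5 (want ≤) — fails.
#5 |1 - 7| = 6; 6 > 5, exceeds bound 5 — fails.
#6 a1 = 8 is even — holds.
#7 a4 - a7 = 2 - 11 = -9 — holds.

Constraints 4 and 5 are violated.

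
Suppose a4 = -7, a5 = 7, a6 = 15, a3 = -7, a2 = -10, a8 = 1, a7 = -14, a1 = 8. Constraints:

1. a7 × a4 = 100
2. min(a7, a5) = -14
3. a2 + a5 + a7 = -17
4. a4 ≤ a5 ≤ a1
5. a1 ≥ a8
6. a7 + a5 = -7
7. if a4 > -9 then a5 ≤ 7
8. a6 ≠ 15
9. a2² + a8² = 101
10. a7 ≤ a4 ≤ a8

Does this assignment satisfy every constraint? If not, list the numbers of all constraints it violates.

1. a7 × a4 = -14 × (-7) = 98, not 100  ✗
2. min(-14, 7) = -14  ✓
3. a2 + a5 + a7 = -10 + 7 + (-14) = -17  ✓
4. values -7 ≤ 7 ≤ 8  ✓
5. a1 = 8, a8 = 1; 8 ≥ 1  ✓
6. a7 + a5 = -14 + 7 = -7  ✓
7. a4 = -7 > -9, so we need a5 ≤ 7; a5 = 7 ≤ 7  ✓
8. a6 = 15, but 15 is required to differ  ✗
9. a2² + a8² = (-10)² + 1² = 100 + 1 = 101  ✓
10. values -14 ≤ -7 ≤ 1  ✓

Constraints 1 and 8 do not hold.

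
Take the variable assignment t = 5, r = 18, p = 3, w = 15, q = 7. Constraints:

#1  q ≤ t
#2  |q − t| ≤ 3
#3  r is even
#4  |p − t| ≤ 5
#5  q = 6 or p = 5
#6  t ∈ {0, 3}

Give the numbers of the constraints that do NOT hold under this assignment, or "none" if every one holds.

#1 q = 7, t = 5; 7 > 5 (want ≤) — does not hold.
#2 |7 − 5| = 2; 2 ≤ 3 — holds.
#3 r = 18 is even — holds.
#4 |3 − 5| = 2; 2 ≤ 5 — holds.
#5 q = 7 ≠ 6 and p = 3 ≠ 5; both disjuncts false — does not hold.
#6 t = 5 is not in {0, 3} — does not hold.

Constraints 1, 5, and 6 are violated.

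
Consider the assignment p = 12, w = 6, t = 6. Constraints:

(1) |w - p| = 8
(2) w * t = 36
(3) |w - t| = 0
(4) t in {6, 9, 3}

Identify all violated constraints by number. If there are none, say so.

(1) |6 - 12| = 6, not 8 — does not hold.
(2) w * t = 6 * 6 = 36 — holds.
(3) |6 - 6| = 0 — holds.
(4) t = 6 is in {6, 9, 3} — holds.

Constraint 1 does not hold.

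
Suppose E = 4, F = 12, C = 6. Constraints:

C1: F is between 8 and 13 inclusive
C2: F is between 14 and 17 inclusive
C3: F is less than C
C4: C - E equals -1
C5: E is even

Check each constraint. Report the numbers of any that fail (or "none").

C1: F = 12 lies in [8, 13] — holds.
C2: F = 12 is outside [14, 17] — does not hold.
C3: F = 12, C = 6; 12 ≥ 6 (want <) — does not hold.
C4: C - E = 6 - 4 = 2, not -1 — does not hold.
C5: E = 4 is even — holds.

The assignment fails constraints 2, 3, and 4.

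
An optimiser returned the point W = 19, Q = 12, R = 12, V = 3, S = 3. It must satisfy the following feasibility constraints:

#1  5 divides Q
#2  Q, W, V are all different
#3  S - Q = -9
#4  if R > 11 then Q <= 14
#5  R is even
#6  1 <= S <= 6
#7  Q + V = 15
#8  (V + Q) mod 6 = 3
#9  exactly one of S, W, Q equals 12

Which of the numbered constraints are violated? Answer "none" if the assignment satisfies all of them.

Violated: 1.

#1 12 = 5*2 + 2, so 5 does not divide 12 — fails.
#2 values 12, 19, 3 are pairwise distinct — holds.
#3 S - Q = 3 - 12 = -9 — holds.
#4 R = 12 > 11, so we need Q ≤ 14; Q = 12 ≤ 14 — holds.
#5 R = 12 is even — holds.
#6 S = 3 lies in [1, 6] — holds.
#7 Q + V = 12 + 3 = 15 — holds.
#8 V + Q = 15; 15 mod 6 = 3 — holds.
#9 S=3, W=19, Q=12; 1 of them equals 12 — holds.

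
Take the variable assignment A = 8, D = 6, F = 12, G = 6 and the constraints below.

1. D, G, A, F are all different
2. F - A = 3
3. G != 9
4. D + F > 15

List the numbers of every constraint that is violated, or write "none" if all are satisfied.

No — constraints 1 and 2 are not satisfied.

1. D = G = 6, not all different — violated.
2. F - A = 12 - 8 = 4, not 3 — violated.
3. G = 6, and 6 ≠ 9 — OK.
4. D + F = 6 + 12 = 18; 18 > 15 — OK.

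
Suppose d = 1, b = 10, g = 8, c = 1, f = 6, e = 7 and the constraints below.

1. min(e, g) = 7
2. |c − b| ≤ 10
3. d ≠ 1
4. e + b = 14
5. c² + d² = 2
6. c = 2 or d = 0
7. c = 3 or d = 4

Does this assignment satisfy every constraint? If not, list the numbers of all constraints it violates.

No — constraints 3, 4, 6, and 7 are not satisfied.

1. min(7, 8) = 7 — satisfied.
2. |1 − 10| = 9; 9 ≤ 10 — satisfied.
3. d = 1, but 1 is required to differ — violated.
4. e + b = 7 + 10 = 17, not 14 — violated.
5. c² + d² = 1² + 1² = 1 + 1 = 2 — satisfied.
6. c = 1 ≠ 2 and d = 1 ≠ 0; both disjuncts false — violated.
7. c = 1 ≠ 3 and d = 1 ≠ 4; both disjuncts false — violated.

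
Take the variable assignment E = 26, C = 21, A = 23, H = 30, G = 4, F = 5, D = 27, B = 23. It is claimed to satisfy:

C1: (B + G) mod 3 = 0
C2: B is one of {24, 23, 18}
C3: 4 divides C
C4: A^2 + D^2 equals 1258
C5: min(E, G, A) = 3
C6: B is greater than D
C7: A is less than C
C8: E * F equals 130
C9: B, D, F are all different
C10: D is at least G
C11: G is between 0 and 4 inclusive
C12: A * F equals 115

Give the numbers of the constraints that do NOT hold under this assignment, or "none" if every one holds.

C1: B + G = 27; 27 mod 3 = 0  OK
C2: B = 23 is in {24, 23, 18}  OK
C3: 21 = 4*5 + 1, so 4 does not divide 21  FAIL
C4: A^2 + D^2 = 23^2 + 27^2 = 529 + 729 = 1258  OK
C5: min(26, 4, 23) = 4, not 3  FAIL
C6: B = 23, D = 27; 23 ≤ 27 (want >)  FAIL
C7: A = 23, C = 21; 23 ≥ 21 (want <)  FAIL
C8: E * F = 26 * 5 = 130  OK
C9: values 23, 27, 5 are pairwise distinct  OK
C10: D = 27, G = 4; 27 ≥ 4  OK
C11: G = 4 lies in [0, 4]  OK
C12: A * F = 23 * 5 = 115  OK

Constraints 3, 5, 6, 7 do not hold.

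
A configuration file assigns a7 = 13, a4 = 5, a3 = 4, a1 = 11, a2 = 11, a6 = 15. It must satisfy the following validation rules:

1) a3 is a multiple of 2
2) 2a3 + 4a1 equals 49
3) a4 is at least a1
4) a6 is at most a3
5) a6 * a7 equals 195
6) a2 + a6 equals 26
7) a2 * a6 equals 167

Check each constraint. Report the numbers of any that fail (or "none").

1) 4 / 2 = 2, so 2 divides 4 — OK.
2) 2a3 + 4a1 = 2(4) + 4(11) = 52, not 49 — violated.
3) a4 = 5, a1 = 11; 5 < 11 (want ≥) — violated.
4) a6 = 15, a3 = 4; 15 > 4 (want ≤) — violated.
5) a6 * a7 = 15 * 13 = 195 — OK.
6) a2 + a6 = 11 + 15 = 26 — OK.
7) a2 * a6 = 11 * 15 = 165, not 167 — violated.

The assignment fails constraints 2, 3, 4, and 7.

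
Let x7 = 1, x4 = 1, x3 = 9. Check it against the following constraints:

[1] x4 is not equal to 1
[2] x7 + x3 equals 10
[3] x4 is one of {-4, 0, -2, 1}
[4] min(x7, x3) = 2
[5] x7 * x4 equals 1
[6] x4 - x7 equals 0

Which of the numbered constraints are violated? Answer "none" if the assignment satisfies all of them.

Constraints 1 and 4 do not hold.

[1] x4 = 1, but 1 is required to differ — fails.
[2] x7 + x3 = 1 + 9 = 10 — holds.
[3] x4 = 1 is in {-4, 0, -2, 1} — holds.
[4] min(1, 9) = 1, not 2 — fails.
[5] x7 * x4 = 1 * 1 = 1 — holds.
[6] x4 - x7 = 1 - 1 = 0 — holds.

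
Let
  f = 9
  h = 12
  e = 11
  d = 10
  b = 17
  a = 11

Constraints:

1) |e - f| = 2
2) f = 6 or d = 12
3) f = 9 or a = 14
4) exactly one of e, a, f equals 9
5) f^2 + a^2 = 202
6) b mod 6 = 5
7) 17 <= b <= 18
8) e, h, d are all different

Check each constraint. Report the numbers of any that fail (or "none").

Constraint 2 does not hold.

1) |11 - 9| = 2  ✓
2) f = 9 ≠ 6 and d = 10 ≠ 12; both disjuncts false  ✗
3) f = 9 = 9 (first disjunct)  ✓
4) e=11, a=11, f=9; 1 of them equals 9  ✓
5) f^2 + a^2 = 9^2 + 11^2 = 81 + 121 = 202  ✓
6) 17 mod 6 = 5  ✓
7) b = 17 lies in [17, 18]  ✓
8) values 11, 12, 10 are pairwise distinct  ✓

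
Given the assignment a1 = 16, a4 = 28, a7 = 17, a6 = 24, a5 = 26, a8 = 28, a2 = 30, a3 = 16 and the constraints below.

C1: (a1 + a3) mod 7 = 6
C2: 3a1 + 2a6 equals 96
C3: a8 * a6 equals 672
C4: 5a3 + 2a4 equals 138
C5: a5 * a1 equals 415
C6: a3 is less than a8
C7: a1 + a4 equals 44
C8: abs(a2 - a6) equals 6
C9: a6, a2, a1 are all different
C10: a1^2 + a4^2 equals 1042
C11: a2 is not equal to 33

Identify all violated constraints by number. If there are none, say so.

C1: a1 + a3 = 32; 32 mod 7 = 4, not 6 — violated.
C2: 3a1 + 2a6 = 3(16) + 2(24) = 96 — satisfied.
C3: a8 * a6 = 28 * 24 = 672 — satisfied.
C4: 5a3 + 2a4 = 5(16) + 2(28) = 136, not 138 — violated.
C5: a5 * a1 = 26 * 16 = 416, not 415 — violated.
C6: a3 = 16, a8 = 28; 16 < 28 — satisfied.
C7: a1 + a4 = 16 + 28 = 44 — satisfied.
C8: abs(30 - 24) = 6 — satisfied.
C9: values 24, 30, 16 are pairwise distinct — satisfied.
C10: a1^2 + a4^2 = 16^2 + 28^2 = 256 + 784 = 1040, not 1042 — violated.
C11: a2 = 30, and 30 ≠ 33 — satisfied.

The assignment fails constraints 1, 4, 5, and 10.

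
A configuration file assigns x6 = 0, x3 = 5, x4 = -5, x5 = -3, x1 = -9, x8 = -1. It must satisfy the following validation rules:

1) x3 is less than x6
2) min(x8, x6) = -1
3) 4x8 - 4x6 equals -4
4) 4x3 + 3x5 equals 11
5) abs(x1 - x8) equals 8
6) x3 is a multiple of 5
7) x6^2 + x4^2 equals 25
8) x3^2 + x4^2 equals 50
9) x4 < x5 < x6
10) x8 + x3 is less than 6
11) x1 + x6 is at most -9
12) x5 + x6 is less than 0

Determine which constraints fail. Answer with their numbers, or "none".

No — constraint 1 is not satisfied.

1) x3 = 5, x6 = 0; 5 ≥ 0 (want <) — violated.
2) min(-1, 0) = -1 — OK.
3) 4x8 - 4x6 = 4(-1) - 4(0) = -4 — OK.
4) 4x3 + 3x5 = 4(5) + 3(-3) = 11 — OK.
5) abs(-9 - (-1)) = 8 — OK.
6) 5 / 5 = 1, so 5 divides 5 — OK.
7) x6^2 + x4^2 = 0^2 + (-5)^2 = 0 + 25 = 25 — OK.
8) x3^2 + x4^2 = 5^2 + (-5)^2 = 25 + 25 = 50 — OK.
9) values -5 < -3 < 0 — OK.
10) x8 + x3 = -1 + 5 = 4; 4 < 6 — OK.
11) x1 + x6 = -9 + 0 = -9; -9 ≤ -9 — OK.
12) x5 + x6 = -3 + 0 = -3; -3 < 0 — OK.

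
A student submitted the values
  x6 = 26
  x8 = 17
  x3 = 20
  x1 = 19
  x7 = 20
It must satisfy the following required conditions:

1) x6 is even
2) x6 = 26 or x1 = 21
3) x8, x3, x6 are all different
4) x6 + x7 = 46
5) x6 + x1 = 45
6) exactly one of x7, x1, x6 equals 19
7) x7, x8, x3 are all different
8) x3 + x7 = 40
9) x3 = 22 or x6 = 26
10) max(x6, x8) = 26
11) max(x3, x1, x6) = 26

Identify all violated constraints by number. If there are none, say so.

1) x6 = 26 is even  ✔
2) x6 = 26 = 26 (first disjunct)  ✔
3) values 17, 20, 26 are pairwise distinct  ✔
4) x6 + x7 = 26 + 20 = 46  ✔
5) x6 + x1 = 26 + 19 = 45  ✔
6) x7=20, x1=19, x6=26; 1 of them equals 19  ✔
7) x7 = x3 = 20, not all different  ✘
8) x3 + x7 = 20 + 20 = 40  ✔
9) x3 = 20 ≠ 22, but x6 = 26 = 26 (second disjunct)  ✔
10) max(26, 17) = 26  ✔
11) max(20, 19, 26) = 26  ✔

Violated: 7.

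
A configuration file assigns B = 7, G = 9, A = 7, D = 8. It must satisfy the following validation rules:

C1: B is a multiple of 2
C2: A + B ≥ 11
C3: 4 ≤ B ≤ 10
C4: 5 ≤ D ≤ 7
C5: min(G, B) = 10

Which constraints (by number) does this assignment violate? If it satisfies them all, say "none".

C1: 7 = 2×3 + 1, so 2 does not divide 7  ✘
C2: A + B = 7 + 7 = 14; 14 ≥ 11  ✔
C3: B = 7 lies in [4, 10]  ✔
C4: D = 8 is outside [5, 7]  ✘
C5: min(9, 7) = 7, not 10  ✘

No — constraints 1, 4, and 5 are not satisfied.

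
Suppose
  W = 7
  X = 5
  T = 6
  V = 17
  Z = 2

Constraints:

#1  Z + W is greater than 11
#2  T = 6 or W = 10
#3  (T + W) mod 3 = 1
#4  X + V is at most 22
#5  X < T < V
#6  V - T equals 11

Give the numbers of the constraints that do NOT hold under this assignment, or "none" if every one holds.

The assignment fails constraint 1.

#1 Z + W = 2 + 7 = 9; 9 ≤ 11, bound 11 not met  false
#2 T = 6 = 6 (first disjunct)  true
#3 T + W = 13; 13 mod 3 = 1  true
#4 X + V = 5 + 17 = 22; 22 ≤ 22  true
#5 values 5 < 6 < 17  true
#6 V - T = 17 - 6 = 11  true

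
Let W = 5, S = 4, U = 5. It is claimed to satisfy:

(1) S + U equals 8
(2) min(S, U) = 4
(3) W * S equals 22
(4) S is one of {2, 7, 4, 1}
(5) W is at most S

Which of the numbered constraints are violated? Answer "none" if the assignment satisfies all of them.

(1) S + U = 4 + 5 = 9, not 8 — violated.
(2) min(4, 5) = 4 — OK.
(3) W * S = 5 * 4 = 20, not 22 — violated.
(4) S = 4 is in {2, 7, 4, 1} — OK.
(5) W = 5, S = 4; 5 > 4 (want ≤) — violated.

No — constraints 1, 3, 5 are not satisfied.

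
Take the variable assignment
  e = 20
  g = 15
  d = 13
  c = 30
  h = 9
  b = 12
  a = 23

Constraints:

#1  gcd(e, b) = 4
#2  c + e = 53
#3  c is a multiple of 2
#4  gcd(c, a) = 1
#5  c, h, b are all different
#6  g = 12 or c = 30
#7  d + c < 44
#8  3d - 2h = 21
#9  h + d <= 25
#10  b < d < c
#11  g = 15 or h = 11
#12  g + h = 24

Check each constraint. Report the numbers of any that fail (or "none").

Constraint 2 does not hold.

#1 gcd(20, 12) = 4  ✔
#2 c + e = 30 + 20 = 50, not 53  ✘
#3 30 / 2 = 15, so 2 divides 30  ✔
#4 gcd(30, 23) = 1  ✔
#5 values 30, 9, 12 are pairwise distinct  ✔
#6 g = 15 ≠ 12, but c = 30 = 30 (second disjunct)  ✔
#7 d + c = 13 + 30 = 43; 43 < 44  ✔
#8 3d - 2h = 3(13) - 2(9) = 21  ✔
#9 h + d = 9 + 13 = 22; 22 ≤ 25  ✔
#10 values 12 < 13 < 30  ✔
#11 g = 15 = 15 (first disjunct)  ✔
#12 g + h = 15 + 9 = 24  ✔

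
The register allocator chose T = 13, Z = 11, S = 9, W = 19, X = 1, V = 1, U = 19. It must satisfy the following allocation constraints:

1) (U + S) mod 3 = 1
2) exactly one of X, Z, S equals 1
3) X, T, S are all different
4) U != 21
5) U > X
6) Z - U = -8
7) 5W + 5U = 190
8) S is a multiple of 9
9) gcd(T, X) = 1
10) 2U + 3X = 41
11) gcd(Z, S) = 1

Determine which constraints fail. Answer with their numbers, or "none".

All constraints are satisfied.

1) U + S = 28; 28 mod 3 = 1  yes
2) X=1, Z=11, S=9; 1 of them equals 1  yes
3) values 1, 13, 9 are pairwise distinct  yes
4) U = 19, and 19 ≠ 21  yes
5) U = 19, X = 1; 19 > 1  yes
6) Z - U = 11 - 19 = -8  yes
7) 5W + 5U = 5(19) + 5(19) = 190  yes
8) 9 / 9 = 1, so 9 divides 9  yes
9) gcd(13, 1) = 1  yes
10) 2U + 3X = 2(19) + 3(1) = 41  yes
11) gcd(11, 9) = 1  yes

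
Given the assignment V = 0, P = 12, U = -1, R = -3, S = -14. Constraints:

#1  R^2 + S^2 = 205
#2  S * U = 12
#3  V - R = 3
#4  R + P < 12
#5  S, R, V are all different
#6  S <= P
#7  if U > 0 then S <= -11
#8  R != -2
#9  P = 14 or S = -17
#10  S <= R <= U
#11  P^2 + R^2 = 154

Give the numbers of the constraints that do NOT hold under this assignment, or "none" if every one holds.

#1 R^2 + S^2 = (-3)^2 + (-14)^2 = 9 + 196 = 205  ✔
#2 S * U = -14 * (-1) = 14, not 12  ✘
#3 V - R = 0 - (-3) = 3  ✔
#4 R + P = -3 + 12 = 9; 9 < 12  ✔
#5 values -14, -3, 0 are pairwise distinct  ✔
#6 S = -14, P = 12; -14 ≤ 12  ✔
#7 U = -1, not > 0; antecedent false, conditional vacuously true  ✔
#8 R = -3, and -3 ≠ -2  ✔
#9 P = 12 ≠ 14 and S = -14 ≠ -17; both disjuncts false  ✘
#10 values -14 <= -3 <= -1  ✔
#11 P^2 + R^2 = 12^2 + (-3)^2 = 144 + 9 = 153, not 154  ✘

Constraints 2, 9, and 11 are violated.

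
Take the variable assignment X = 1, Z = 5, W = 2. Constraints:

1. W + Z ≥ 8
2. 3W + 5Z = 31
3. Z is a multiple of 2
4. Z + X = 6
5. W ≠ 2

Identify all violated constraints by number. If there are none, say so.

Violated: 1, 3, 5.

1. W + Z = 2 + 5 = 7; 7 < 8, bound 8 not met — violated.
2. 3W + 5Z = 3(2) + 5(5) = 31 — OK.
3. 5 = 2×2 + 1, so 2 does not divide 5 — violated.
4. Z + X = 5 + 1 = 6 — OK.
5. W = 2, but 2 is required to differ — violated.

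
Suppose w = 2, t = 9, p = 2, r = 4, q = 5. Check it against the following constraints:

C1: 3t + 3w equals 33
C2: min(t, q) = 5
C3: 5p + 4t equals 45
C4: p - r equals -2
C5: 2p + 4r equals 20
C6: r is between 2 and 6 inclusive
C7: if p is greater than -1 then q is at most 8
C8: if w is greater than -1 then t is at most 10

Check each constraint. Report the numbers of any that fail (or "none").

Violated: 3.

C1: 3t + 3w = 3(9) + 3(2) = 33  true
C2: min(9, 5) = 5  true
C3: 5p + 4t = 5(2) + 4(9) = 46, not 45  false
C4: p - r = 2 - 4 = -2  true
C5: 2p + 4r = 2(2) + 4(4) = 20  true
C6: r = 4 lies in [2, 6]  true
C7: p = 2 > -1, so we need q ≤ 8; q = 5 ≤ 8  true
C8: w = 2 > -1, so we need t ≤ 10; t = 9 ≤ 10  true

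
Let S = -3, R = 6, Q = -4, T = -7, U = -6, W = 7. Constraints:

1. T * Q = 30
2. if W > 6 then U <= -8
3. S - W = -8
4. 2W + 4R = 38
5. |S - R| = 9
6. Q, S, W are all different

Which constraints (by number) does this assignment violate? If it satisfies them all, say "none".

Constraints 1, 2, and 3 are violated.

1. T * Q = -7 * (-4) = 28, not 30 — does not hold.
2. W = 7 > 6, so we need U ≤ -8; but U = -6 > -8 — does not hold.
3. S - W = -3 - 7 = -10, not -8 — does not hold.
4. 2W + 4R = 2(7) + 4(6) = 38 — holds.
5. |-3 - 6| = 9 — holds.
6. values -4, -3, 7 are pairwise distinct — holds.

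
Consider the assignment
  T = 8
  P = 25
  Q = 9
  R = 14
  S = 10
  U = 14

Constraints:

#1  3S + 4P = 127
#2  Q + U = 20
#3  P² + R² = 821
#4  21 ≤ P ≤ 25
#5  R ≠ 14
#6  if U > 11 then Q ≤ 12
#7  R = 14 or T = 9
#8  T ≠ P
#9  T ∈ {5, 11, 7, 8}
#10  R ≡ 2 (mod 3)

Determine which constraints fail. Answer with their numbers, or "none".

Violated: 1, 2, 5.

#1 3S + 4P = 3(10) + 4(25) = 130, not 127 — fails.
#2 Q + U = 9 + 14 = 23, not 20 — fails.
#3 P² + R² = 25² + 14² = 625 + 196 = 821 — holds.
#4 P = 25 lies in [21, 25] — holds.
#5 R = 14, but 14 is required to differ — fails.
#6 U = 14 > 11, so we need Q ≤ 12; Q = 9 ≤ 12 — holds.
#7 R = 14 = 14 (first disjunct) — holds.
#8 T = 8, P = 25; distinct — holds.
#9 T = 8 is in {5, 11, 7, 8} — holds.
#10 14 mod 3 = 2 — holds.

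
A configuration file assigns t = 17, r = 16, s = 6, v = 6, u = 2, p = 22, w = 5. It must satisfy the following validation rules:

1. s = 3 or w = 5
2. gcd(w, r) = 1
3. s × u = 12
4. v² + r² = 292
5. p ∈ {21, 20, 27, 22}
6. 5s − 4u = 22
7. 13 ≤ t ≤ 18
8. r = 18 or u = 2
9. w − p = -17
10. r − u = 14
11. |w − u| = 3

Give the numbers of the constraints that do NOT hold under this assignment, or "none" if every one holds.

1. s = 6 ≠ 3, but w = 5 = 5 (second disjunct)  true
2. gcd(5, 16) = 1  true
3. s × u = 6 × 2 = 12  true
4. v² + r² = 6² + 16² = 36 + 256 = 292  true
5. p = 22 is in {21, 20, 27, 22}  true
6. 5s − 4u = 5(6) − 4(2) = 22  true
7. t = 17 lies in [13, 18]  true
8. r = 16 ≠ 18, but u = 2 = 2 (second disjunct)  true
9. w − p = 5 − 22 = -17  true
10. r − u = 16 − 2 = 14  true
11. |5 − 2| = 3  true

Yes — all constraints hold.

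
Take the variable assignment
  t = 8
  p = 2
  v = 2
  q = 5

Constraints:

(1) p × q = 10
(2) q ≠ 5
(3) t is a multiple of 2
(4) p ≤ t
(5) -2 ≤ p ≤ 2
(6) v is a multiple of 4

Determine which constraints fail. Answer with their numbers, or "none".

The assignment fails constraints 2 and 6.

(1) p × q = 2 × 5 = 10 — satisfied.
(2) q = 5, but 5 is required to differ — violated.
(3) 8 / 2 = 4, so 2 divides 8 — satisfied.
(4) p = 2, t = 8; 2 ≤ 8 — satisfied.
(5) p = 2 lies in [-2, 2] — satisfied.
(6) 2 = 4×0 + 2, so 4 does not divide 2 — violated.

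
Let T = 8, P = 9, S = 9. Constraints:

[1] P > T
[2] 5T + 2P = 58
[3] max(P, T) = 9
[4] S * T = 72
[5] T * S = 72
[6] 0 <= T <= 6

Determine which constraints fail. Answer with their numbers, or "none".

[1] P = 9, T = 8; 9 > 8  true
[2] 5T + 2P = 5(8) + 2(9) = 58  true
[3] max(9, 8) = 9  true
[4] S * T = 9 * 8 = 72  true
[5] T * S = 8 * 9 = 72  true
[6] T = 8 is outside [0, 6]  false

Violated: 6.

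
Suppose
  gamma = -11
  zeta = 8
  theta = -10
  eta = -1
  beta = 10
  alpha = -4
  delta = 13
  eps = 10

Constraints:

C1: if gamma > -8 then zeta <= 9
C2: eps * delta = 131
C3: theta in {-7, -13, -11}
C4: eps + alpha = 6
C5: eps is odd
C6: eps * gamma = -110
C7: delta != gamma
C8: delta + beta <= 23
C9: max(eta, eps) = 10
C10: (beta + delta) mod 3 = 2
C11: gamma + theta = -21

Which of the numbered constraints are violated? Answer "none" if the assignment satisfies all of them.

C1: gamma = -11, not > -8; antecedent false, conditional vacuously true  true
C2: eps * delta = 10 * 13 = 130, not 131  false
C3: theta = -10 is not in {-7, -13, -11}  false
C4: eps + alpha = 10 + (-4) = 6  true
C5: eps = 10 is even  false
C6: eps * gamma = 10 * (-11) = -110  true
C7: delta = 13, gamma = -11; distinct  true
C8: delta + beta = 13 + 10 = 23; 23 ≤ 23  true
C9: max(-1, 10) = 10  true
C10: beta + delta = 23; 23 mod 3 = 2  true
C11: gamma + theta = -11 + (-10) = -21  true

Constraints 2, 3, 5 are violated.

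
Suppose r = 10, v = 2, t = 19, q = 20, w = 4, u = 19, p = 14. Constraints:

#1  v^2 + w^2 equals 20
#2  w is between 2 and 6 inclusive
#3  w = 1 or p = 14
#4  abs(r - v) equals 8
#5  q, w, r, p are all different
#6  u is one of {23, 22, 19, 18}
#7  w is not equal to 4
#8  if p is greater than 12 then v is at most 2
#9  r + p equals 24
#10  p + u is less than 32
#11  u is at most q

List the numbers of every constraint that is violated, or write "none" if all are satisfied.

#1 v^2 + w^2 = 2^2 + 4^2 = 4 + 16 = 20 — OK.
#2 w = 4 lies in [2, 6] — OK.
#3 w = 4 ≠ 1, but p = 14 = 14 (second disjunct) — OK.
#4 abs(10 - 2) = 8 — OK.
#5 values 20, 4, 10, 14 are pairwise distinct — OK.
#6 u = 19 is in {23, 22, 19, 18} — OK.
#7 w = 4, but 4 is required to differ — violated.
#8 p = 14 > 12, so we need v ≤ 2; v = 2 ≤ 2 — OK.
#9 r + p = 10 + 14 = 24 — OK.
#10 p + u = 14 + 19 = 33; 33 ≥ 32, bound 32 not met — violated.
#11 u = 19, q = 20; 19 ≤ 20 — OK.

No — constraints 7 and 10 are not satisfied.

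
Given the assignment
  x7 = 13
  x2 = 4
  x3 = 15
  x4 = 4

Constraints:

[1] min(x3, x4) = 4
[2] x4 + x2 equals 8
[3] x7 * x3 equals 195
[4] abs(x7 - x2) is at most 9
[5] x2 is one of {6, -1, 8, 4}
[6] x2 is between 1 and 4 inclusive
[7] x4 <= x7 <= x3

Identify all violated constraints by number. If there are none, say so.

The assignment satisfies every constraint.

[1] min(15, 4) = 4  true
[2] x4 + x2 = 4 + 4 = 8  true
[3] x7 * x3 = 13 * 15 = 195  true
[4] abs(13 - 4) = 9; 9 ≤ 9  true
[5] x2 = 4 is in {6, -1, 8, 4}  true
[6] x2 = 4 lies in [1, 4]  true
[7] values 4 <= 13 <= 15  true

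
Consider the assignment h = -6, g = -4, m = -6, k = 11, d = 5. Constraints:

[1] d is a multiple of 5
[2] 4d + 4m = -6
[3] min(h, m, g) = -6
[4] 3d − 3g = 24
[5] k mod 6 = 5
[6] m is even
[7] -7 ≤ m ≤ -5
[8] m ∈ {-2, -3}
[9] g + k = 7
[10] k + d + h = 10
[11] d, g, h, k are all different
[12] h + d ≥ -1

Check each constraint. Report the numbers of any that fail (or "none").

Violated: 2, 4, 8.

[1] 5 / 5 = 1, so 5 divides 5 — OK.
[2] 4d + 4m = 4(5) + 4(-6) = -4, not -6 — violated.
[3] min(-6, -6, -4) = -6 — OK.
[4] 3d − 3g = 3(5) − 3(-4) = 27, not 24 — violated.
[5] 11 mod 6 = 5 — OK.
[6] m = -6 is even — OK.
[7] m = -6 lies in [-7, -5] — OK.
[8] m = -6 is not in {-2, -3} — violated.
[9] g + k = -4 + 11 = 7 — OK.
[10] k + d + h = 11 + 5 + (-6) = 10 — OK.
[11] values 5, -4, -6, 11 are pairwise distinct — OK.
[12] h + d = -6 + 5 = -1; -1 ≥ -1 — OK.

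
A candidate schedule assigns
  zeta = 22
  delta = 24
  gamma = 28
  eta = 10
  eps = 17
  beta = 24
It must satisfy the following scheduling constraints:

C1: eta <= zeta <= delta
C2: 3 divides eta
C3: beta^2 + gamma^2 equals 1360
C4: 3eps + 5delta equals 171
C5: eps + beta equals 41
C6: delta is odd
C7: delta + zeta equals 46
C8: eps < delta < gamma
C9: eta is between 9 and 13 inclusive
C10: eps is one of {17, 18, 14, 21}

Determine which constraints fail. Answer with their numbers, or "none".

No — constraints 2 and 6 are not satisfied.

C1: values 10 <= 22 <= 24 — holds.
C2: 10 = 3*3 + 1, so 3 does not divide 10 — fails.
C3: beta^2 + gamma^2 = 24^2 + 28^2 = 576 + 784 = 1360 — holds.
C4: 3eps + 5delta = 3(17) + 5(24) = 171 — holds.
C5: eps + beta = 17 + 24 = 41 — holds.
C6: delta = 24 is even — fails.
C7: delta + zeta = 24 + 22 = 46 — holds.
C8: values 17 < 24 < 28 — holds.
C9: eta = 10 lies in [9, 13] — holds.
C10: eps = 17 is in {17, 18, 14, 21} — holds.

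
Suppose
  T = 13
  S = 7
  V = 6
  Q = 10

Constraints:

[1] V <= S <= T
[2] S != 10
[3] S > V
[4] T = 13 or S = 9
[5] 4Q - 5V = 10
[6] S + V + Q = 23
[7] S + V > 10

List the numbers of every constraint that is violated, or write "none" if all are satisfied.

No violations.

[1] values 6 <= 7 <= 13 — OK.
[2] S = 7, and 7 ≠ 10 — OK.
[3] S = 7, V = 6; 7 > 6 — OK.
[4] T = 13 = 13 (first disjunct) — OK.
[5] 4Q - 5V = 4(10) - 5(6) = 10 — OK.
[6] S + V + Q = 7 + 6 + 10 = 23 — OK.
[7] S + V = 7 + 6 = 13; 13 > 10 — OK.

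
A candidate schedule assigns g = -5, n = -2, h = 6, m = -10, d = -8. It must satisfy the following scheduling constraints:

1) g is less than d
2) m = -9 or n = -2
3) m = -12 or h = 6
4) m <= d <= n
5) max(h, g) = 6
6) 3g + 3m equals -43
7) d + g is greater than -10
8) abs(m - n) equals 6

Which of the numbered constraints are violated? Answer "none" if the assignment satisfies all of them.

1) g = -5, d = -8; -5 ≥ -8 (want <)  no
2) m = -10 ≠ -9, but n = -2 = -2 (second disjunct)  yes
3) m = -10 ≠ -12, but h = 6 = 6 (second disjunct)  yes
4) values -10 <= -8 <= -2  yes
5) max(6, -5) = 6  yes
6) 3g + 3m = 3(-5) + 3(-10) = -45, not -43  no
7) d + g = -8 + (-5) = -13; -13 ≤ -10, bound -10 not met  no
8) abs(-10 - (-2)) = 8, not 6  no

Violated: 1, 6, 7, and 8.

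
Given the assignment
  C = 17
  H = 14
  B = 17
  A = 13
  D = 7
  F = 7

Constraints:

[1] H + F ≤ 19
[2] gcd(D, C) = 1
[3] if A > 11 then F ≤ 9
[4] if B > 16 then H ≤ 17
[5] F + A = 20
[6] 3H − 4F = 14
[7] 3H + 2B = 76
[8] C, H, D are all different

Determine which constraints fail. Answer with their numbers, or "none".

[1] H + F = 14 + 7 = 21; 21 > 19, bound 19 not met — violated.
[2] gcd(7, 17) = 1 — satisfied.
[3] A = 13 > 11, so we need F ≤ 9; F = 7 ≤ 9 — satisfied.
[4] B = 17 > 16, so we need H ≤ 17; H = 14 ≤ 17 — satisfied.
[5] F + A = 7 + 13 = 20 — satisfied.
[6] 3H − 4F = 3(14) − 4(7) = 14 — satisfied.
[7] 3H + 2B = 3(14) + 2(17) = 76 — satisfied.
[8] values 17, 14, 7 are pairwise distinct — satisfied.

Constraint 1 does not hold.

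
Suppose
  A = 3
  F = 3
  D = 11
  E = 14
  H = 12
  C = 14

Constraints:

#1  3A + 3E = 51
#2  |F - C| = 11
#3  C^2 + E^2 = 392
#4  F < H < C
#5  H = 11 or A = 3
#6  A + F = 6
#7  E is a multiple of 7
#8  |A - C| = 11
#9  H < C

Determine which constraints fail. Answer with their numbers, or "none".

#1 3A + 3E = 3(3) + 3(14) = 51  ✓
#2 |3 - 14| = 11  ✓
#3 C^2 + E^2 = 14^2 + 14^2 = 196 + 196 = 392  ✓
#4 values 3 < 12 < 14  ✓
#5 H = 12 ≠ 11, but A = 3 = 3 (second disjunct)  ✓
#6 A + F = 3 + 3 = 6  ✓
#7 14 / 7 = 2, so 7 divides 14  ✓
#8 |3 - 14| = 11  ✓
#9 H = 12, C = 14; 12 < 14  ✓

Yes — all constraints hold.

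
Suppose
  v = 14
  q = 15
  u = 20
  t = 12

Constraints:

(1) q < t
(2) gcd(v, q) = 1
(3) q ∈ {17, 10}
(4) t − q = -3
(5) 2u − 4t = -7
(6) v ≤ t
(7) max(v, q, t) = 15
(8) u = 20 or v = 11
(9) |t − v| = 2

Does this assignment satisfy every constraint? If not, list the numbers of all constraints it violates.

The assignment fails constraints 1, 3, 5, and 6.

(1) q = 15, t = 12; 15 ≥ 12 (want <) — fails.
(2) gcd(14, 15) = 1 — holds.
(3) q = 15 is not in {17, 10} — fails.
(4) t − q = 12 − 15 = -3 — holds.
(5) 2u − 4t = 2(20) − 4(12) = -8, not -7 — fails.
(6) v = 14, t = 12; 14 > 12 (want ≤) — fails.
(7) max(14, 15, 12) = 15 — holds.
(8) u = 20 = 20 (first disjunct) — holds.
(9) |12 − 14| = 2 — holds.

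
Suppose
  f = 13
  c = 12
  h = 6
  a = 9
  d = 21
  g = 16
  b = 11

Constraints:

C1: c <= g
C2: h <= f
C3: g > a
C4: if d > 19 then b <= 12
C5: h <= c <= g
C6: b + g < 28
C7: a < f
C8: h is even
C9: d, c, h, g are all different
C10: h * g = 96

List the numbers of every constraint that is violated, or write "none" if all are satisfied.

All constraints are satisfied.

C1: c = 12, g = 16; 12 ≤ 16 — holds.
C2: h = 6, f = 13; 6 ≤ 13 — holds.
C3: g = 16, a = 9; 16 > 9 — holds.
C4: d = 21 > 19, so we need b ≤ 12; b = 11 ≤ 12 — holds.
C5: values 6 <= 12 <= 16 — holds.
C6: b + g = 11 + 16 = 27; 27 < 28 — holds.
C7: a = 9, f = 13; 9 < 13 — holds.
C8: h = 6 is even — holds.
C9: values 21, 12, 6, 16 are pairwise distinct — holds.
C10: h * g = 6 * 16 = 96 — holds.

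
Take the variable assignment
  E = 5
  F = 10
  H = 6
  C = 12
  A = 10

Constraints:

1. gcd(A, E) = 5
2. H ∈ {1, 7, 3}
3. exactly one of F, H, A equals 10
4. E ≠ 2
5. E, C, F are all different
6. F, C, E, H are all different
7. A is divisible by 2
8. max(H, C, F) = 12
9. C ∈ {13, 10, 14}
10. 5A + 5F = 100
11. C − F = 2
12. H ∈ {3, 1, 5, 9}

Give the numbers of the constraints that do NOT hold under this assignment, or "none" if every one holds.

1. gcd(10, 5) = 5 — holds.
2. H = 6 is not in {1, 7, 3} — does not hold.
3. F=10, H=6, A=10; 2 of them equal 10, not exactly one — does not hold.
4. E = 5, and 5 ≠ 2 — holds.
5. values 5, 12, 10 are pairwise distinct — holds.
6. values 10, 12, 5, 6 are pairwise distinct — holds.
7. 10 / 2 = 5, so 2 divides 10 — holds.
8. max(6, 12, 10) = 12 — holds.
9. C = 12 is not in {13, 10, 14} — does not hold.
10. 5A + 5F = 5(10) + 5(10) = 100 — holds.
11. C − F = 12 − 10 = 2 — holds.
12. H = 6 is not in {3, 1, 5, 9} — does not hold.

The assignment fails constraints 2, 3, 9, and 12.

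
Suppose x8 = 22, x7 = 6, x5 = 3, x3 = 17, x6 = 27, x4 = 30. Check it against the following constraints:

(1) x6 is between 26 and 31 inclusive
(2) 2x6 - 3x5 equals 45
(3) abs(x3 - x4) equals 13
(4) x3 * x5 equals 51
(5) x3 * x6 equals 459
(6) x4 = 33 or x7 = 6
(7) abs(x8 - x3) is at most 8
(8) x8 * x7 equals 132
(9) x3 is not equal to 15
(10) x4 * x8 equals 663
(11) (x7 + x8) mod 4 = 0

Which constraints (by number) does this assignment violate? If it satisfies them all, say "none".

(1) x6 = 27 lies in [26, 31] — satisfied.
(2) 2x6 - 3x5 = 2(27) - 3(3) = 45 — satisfied.
(3) abs(17 - 30) = 13 — satisfied.
(4) x3 * x5 = 17 * 3 = 51 — satisfied.
(5) x3 * x6 = 17 * 27 = 459 — satisfied.
(6) x4 = 30 ≠ 33, but x7 = 6 = 6 (second disjunct) — satisfied.
(7) abs(22 - 17) = 5; 5 ≤ 8 — satisfied.
(8) x8 * x7 = 22 * 6 = 132 — satisfied.
(9) x3 = 17, and 17 ≠ 15 — satisfied.
(10) x4 * x8 = 30 * 22 = 660, not 663 — violated.
(11) x7 + x8 = 28; 28 mod 4 = 0 — satisfied.

Constraint 10 is violated.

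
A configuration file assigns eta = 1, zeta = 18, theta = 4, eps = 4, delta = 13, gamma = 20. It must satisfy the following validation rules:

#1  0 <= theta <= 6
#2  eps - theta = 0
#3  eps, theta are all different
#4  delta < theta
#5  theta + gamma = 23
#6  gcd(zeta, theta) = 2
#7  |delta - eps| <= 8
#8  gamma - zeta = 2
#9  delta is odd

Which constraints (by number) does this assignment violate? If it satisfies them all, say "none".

Constraints 3, 4, 5, 7 are violated.

#1 theta = 4 lies in [0, 6]  ✔
#2 eps - theta = 4 - 4 = 0  ✔
#3 eps = theta = 4, not all different  ✘
#4 delta = 13, theta = 4; 13 ≥ 4 (want <)  ✘
#5 theta + gamma = 4 + 20 = 24, not 23  ✘
#6 gcd(18, 4) = 2  ✔
#7 |13 - 4| = 9; 9 > 8, exceeds bound 8  ✘
#8 gamma - zeta = 20 - 18 = 2  ✔
#9 delta = 13 is odd  ✔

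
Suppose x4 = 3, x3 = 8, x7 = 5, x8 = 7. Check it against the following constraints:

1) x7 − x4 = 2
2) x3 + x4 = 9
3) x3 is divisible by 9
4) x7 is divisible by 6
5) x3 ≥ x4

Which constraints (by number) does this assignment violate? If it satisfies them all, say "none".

1) x7 − x4 = 5 − 3 = 2  yes
2) x3 + x4 = 8 + 3 = 11, not 9  no
3) 8 = 9×0 + 8, so 9 does not divide 8  no
4) 5 = 6×0 + 5, so 6 does not divide 5  no
5) x3 = 8, x4 = 3; 8 ≥ 3  yes

The assignment fails constraints 2, 3, and 4.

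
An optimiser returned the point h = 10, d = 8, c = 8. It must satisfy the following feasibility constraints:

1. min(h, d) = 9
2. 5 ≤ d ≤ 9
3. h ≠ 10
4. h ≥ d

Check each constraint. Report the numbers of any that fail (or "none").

1. min(10, 8) = 8, not 9  ✗
2. d = 8 lies in [5, 9]  ✓
3. h = 10, but 10 is required to differ  ✗
4. h = 10, d = 8; 10 ≥ 8  ✓

Constraints 1 and 3 do not hold.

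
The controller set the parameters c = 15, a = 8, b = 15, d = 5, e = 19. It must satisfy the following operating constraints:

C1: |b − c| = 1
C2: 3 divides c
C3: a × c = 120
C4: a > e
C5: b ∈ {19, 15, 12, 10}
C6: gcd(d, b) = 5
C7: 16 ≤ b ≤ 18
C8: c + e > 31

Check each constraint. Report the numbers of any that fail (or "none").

Violated: 1, 4, 7.

C1: |15 − 15| = 0, not 1  fails
C2: 15 / 3 = 5, so 3 divides 15  holds
C3: a × c = 8 × 15 = 120  holds
C4: a = 8, e = 19; 8 ≤ 19 (want >)  fails
C5: b = 15 is in {19, 15, 12, 10}  holds
C6: gcd(5, 15) = 5  holds
C7: b = 15 is outside [16, 18]  fails
C8: c + e = 15 + 19 = 34; 34 > 31  holds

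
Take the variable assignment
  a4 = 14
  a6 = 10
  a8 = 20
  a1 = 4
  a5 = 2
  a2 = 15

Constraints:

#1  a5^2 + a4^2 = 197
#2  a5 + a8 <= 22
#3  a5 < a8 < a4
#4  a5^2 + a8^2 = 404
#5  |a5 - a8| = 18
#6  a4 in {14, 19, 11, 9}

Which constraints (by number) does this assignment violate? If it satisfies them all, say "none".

#1 a5^2 + a4^2 = 2^2 + 14^2 = 4 + 196 = 200, not 197 — violated.
#2 a5 + a8 = 2 + 20 = 22; 22 ≤ 22 — satisfied.
#3 values 2, 20, 14; a8 = 20 is not < a4 = 14 — violated.
#4 a5^2 + a8^2 = 2^2 + 20^2 = 4 + 400 = 404 — satisfied.
#5 |2 - 20| = 18 — satisfied.
#6 a4 = 14 is in {14, 19, 11, 9} — satisfied.

Constraints 1 and 3 do not hold.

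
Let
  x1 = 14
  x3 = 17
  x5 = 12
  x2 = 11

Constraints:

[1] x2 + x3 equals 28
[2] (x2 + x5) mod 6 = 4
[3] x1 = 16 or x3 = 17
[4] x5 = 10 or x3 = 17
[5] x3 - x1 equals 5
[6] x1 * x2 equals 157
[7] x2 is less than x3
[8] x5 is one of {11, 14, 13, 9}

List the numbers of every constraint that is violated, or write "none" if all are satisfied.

Violated: 2, 5, 6, and 8.

[1] x2 + x3 = 11 + 17 = 28  ✓
[2] x2 + x5 = 23; 23 mod 6 = 5, not 4  ✗
[3] x1 = 14 ≠ 16, but x3 = 17 = 17 (second disjunct)  ✓
[4] x5 = 12 ≠ 10, but x3 = 17 = 17 (second disjunct)  ✓
[5] x3 - x1 = 17 - 14 = 3, not 5  ✗
[6] x1 * x2 = 14 * 11 = 154, not 157  ✗
[7] x2 = 11, x3 = 17; 11 < 17  ✓
[8] x5 = 12 is not in {11, 14, 13, 9}  ✗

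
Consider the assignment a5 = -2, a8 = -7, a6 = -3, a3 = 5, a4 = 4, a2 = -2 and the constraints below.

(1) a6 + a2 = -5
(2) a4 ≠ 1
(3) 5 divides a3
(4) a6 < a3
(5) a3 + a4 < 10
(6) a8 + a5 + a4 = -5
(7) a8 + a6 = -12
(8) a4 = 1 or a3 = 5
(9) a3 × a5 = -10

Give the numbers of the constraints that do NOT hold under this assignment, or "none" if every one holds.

The assignment fails constraint 7.

(1) a6 + a2 = -3 + (-2) = -5 — satisfied.
(2) a4 = 4, and 4 ≠ 1 — satisfied.
(3) 5 / 5 = 1, so 5 divides 5 — satisfied.
(4) a6 = -3, a3 = 5; -3 < 5 — satisfied.
(5) a3 + a4 = 5 + 4 = 9; 9 < 10 — satisfied.
(6) a8 + a5 + a4 = -7 + (-2) + 4 = -5 — satisfied.
(7) a8 + a6 = -7 + (-3) = -10, not -12 — violated.
(8) a4 = 4 ≠ 1, but a3 = 5 = 5 (second disjunct) — satisfied.
(9) a3 × a5 = 5 × (-2) = -10 — satisfied.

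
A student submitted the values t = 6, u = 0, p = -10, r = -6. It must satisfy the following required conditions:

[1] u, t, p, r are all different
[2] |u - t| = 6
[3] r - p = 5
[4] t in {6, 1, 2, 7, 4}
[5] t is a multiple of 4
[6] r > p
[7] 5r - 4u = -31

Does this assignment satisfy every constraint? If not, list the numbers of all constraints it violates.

[1] values 0, 6, -10, -6 are pairwise distinct — satisfied.
[2] |0 - 6| = 6 — satisfied.
[3] r - p = -6 - (-10) = 4, not 5 — violated.
[4] t = 6 is in {6, 1, 2, 7, 4} — satisfied.
[5] 6 = 4*1 + 2, so 4 does not divide 6 — violated.
[6] r = -6, p = -10; -6 > -10 — satisfied.
[7] 5r - 4u = 5(-6) - 4(0) = -30, not -31 — violated.

No — constraints 3, 5, and 7 are not satisfied.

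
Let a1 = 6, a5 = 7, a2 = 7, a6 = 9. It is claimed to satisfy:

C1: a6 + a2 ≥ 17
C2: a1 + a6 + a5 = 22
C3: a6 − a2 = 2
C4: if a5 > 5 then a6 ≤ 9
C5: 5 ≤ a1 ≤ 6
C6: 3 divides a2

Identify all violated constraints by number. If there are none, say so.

The assignment fails constraints 1, 6.

C1: a6 + a2 = 9 + 7 = 16; 16 < 17, bound 17 not met  ✗
C2: a1 + a6 + a5 = 6 + 9 + 7 = 22  ✓
C3: a6 − a2 = 9 − 7 = 2  ✓
C4: a5 = 7 > 5, so we need a6 ≤ 9; a6 = 9 ≤ 9  ✓
C5: a1 = 6 lies in [5, 6]  ✓
C6: 7 = 3×2 + 1, so 3 does not divide 7  ✗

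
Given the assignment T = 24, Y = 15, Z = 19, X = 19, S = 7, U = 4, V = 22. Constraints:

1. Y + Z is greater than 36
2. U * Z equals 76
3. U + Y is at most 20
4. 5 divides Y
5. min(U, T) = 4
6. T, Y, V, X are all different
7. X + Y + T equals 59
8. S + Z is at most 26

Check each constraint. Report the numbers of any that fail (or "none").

No — constraints 1 and 7 are not satisfied.

1. Y + Z = 15 + 19 = 34; 34 ≤ 36, bound 36 not met  ✘
2. U * Z = 4 * 19 = 76  ✔
3. U + Y = 4 + 15 = 19; 19 ≤ 20  ✔
4. 15 / 5 = 3, so 5 divides 15  ✔
5. min(4, 24) = 4  ✔
6. values 24, 15, 22, 19 are pairwise distinct  ✔
7. X + Y + T = 19 + 15 + 24 = 58, not 59  ✘
8. S + Z = 7 + 19 = 26; 26 ≤ 26  ✔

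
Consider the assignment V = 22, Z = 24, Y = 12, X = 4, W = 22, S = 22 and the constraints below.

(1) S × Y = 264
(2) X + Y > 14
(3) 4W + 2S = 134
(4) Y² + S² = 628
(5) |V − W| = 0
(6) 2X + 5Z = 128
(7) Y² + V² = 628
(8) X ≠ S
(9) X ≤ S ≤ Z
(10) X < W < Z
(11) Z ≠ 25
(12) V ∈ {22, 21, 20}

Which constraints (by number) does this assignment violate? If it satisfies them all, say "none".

Violated: 3.

(1) S × Y = 22 × 12 = 264  yes
(2) X + Y = 4 + 12 = 16; 16 > 14  yes
(3) 4W + 2S = 4(22) + 2(22) = 132, not 134  no
(4) Y² + S² = 12² + 22² = 144 + 484 = 628  yes
(5) |22 − 22| = 0  yes
(6) 2X + 5Z = 2(4) + 5(24) = 128  yes
(7) Y² + V² = 12² + 22² = 144 + 484 = 628  yes
(8) X = 4, S = 22; distinct  yes
(9) values 4 ≤ 22 ≤ 24  yes
(10) values 4 < 22 < 24  yes
(11) Z = 24, and 24 ≠ 25  yes
(12) V = 22 is in {22, 21, 20}  yes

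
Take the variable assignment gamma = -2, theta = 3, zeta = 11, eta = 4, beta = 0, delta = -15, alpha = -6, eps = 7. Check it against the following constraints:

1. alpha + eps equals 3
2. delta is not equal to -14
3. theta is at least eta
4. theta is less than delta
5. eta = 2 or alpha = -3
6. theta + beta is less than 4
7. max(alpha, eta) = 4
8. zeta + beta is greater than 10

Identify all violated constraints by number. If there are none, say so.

1. alpha + eps = -6 + 7 = 1, not 3  fails
2. delta = -15, and -15 ≠ -14  holds
3. theta = 3, eta = 4; 3 < 4 (want ≥)  fails
4. theta = 3, delta = -15; 3 ≥ -15 (want <)  fails
5. eta = 4 ≠ 2 and alpha = -6 ≠ -3; both disjuncts false  fails
6. theta + beta = 3 + 0 = 3; 3 < 4  holds
7. max(-6, 4) = 4  holds
8. zeta + beta = 11 + 0 = 11; 11 > 10  holds

Constraints 1, 3, 4, and 5 are violated.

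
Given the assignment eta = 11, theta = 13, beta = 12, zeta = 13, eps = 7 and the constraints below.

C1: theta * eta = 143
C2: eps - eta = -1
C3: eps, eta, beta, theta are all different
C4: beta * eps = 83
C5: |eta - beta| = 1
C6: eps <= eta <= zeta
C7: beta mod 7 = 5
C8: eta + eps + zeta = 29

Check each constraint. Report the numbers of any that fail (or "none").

C1: theta * eta = 13 * 11 = 143 — holds.
C2: eps - eta = 7 - 11 = -4, not -1 — fails.
C3: values 7, 11, 12, 13 are pairwise distinct — holds.
C4: beta * eps = 12 * 7 = 84, not 83 — fails.
C5: |11 - 12| = 1 — holds.
C6: values 7 <= 11 <= 13 — holds.
C7: 12 mod 7 = 5 — holds.
C8: eta + eps + zeta = 11 + 7 + 13 = 31, not 29 — fails.

Constraints 2, 4, and 8 do not hold.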